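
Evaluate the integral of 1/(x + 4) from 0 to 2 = -log(4) + log(6)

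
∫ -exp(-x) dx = exp(-x) + C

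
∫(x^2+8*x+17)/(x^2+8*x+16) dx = (x*(x + 4) - 1)/(x + 4) + C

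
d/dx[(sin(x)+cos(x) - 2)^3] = 3*sqrt(2)*(sqrt(2)*sin(x + pi/4) - 2)^2*cos(x + pi/4)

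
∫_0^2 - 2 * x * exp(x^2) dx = 1 - exp(4)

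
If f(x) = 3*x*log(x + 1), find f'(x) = (3*x*log(x + 1) + 3*x + 3*log(x + 1))/(x + 1)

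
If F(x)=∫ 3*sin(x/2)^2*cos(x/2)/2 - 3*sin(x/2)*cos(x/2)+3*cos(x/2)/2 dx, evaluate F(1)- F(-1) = -sin(3/2)/2 + 15*sin(1/2)/2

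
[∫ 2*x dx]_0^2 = 4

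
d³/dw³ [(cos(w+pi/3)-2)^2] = -4*sin(w + pi/3) + 4*cos(2*w + pi/6)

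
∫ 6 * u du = 3*u^2 + C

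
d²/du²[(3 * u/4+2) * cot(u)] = (3*u*cos(u)/(2*sin(u)) - 3/2 + 4*cos(u)/sin(u))/sin(u)^2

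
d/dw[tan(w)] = cos(w)^(-2)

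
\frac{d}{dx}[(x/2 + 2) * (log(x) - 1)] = (x*log(x) + 4)/(2*x)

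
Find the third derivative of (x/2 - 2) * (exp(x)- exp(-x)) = (x*exp(2*x) + x - exp(2*x) - 7)*exp(-x)/2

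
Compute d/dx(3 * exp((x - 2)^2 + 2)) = 6*x*exp(x^2 - 4*x + 6) - 12*exp(x^2 - 4*x + 6)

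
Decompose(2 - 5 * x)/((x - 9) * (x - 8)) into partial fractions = 38/(x - 8) - 43/(x - 9)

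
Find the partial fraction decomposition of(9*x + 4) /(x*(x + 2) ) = 7/(x + 2) + 2/x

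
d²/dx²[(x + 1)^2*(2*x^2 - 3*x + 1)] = 24*x^2 + 6*x - 6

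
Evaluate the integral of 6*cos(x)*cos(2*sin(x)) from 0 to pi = 0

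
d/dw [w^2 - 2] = 2*w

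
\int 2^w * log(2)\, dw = 2^w + C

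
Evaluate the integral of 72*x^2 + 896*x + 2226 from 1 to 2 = 3738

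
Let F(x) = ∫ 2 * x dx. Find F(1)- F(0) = 1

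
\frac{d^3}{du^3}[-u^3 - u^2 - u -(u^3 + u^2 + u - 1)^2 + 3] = -120*u^3 - 120*u^2 - 72*u - 6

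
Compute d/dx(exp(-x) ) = -exp(-x)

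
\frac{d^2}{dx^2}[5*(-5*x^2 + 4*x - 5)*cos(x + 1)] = 25*x^2*cos(x + 1) + 100*x*sin(x + 1) - 20*x*cos(x + 1) - 40*sin(x + 1) - 25*cos(x + 1)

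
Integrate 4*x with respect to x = 2*x^2 + C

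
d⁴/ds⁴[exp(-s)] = exp(-s)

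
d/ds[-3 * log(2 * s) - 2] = -3/s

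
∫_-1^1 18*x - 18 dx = -36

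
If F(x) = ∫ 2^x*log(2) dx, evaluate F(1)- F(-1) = 3/2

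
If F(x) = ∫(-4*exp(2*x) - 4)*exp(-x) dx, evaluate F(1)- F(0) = -4*E + 4*exp(-1)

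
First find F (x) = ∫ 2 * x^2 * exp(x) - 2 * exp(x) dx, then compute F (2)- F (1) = 2*exp(2)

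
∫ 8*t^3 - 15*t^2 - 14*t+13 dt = 2*t^4 - 5*t^3 - 7*t^2 + 13*t + C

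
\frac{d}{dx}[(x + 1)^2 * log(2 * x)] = (2*x^2*log(x) + x^2 + 2*x^2*log(2) + 2*x*log(x) + 2*x*log(2) + 2*x + 1)/x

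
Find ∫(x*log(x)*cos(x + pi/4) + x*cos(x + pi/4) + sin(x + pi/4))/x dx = (log(x) + 1)*sin(x + pi/4) + C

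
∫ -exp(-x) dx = exp(-x) + C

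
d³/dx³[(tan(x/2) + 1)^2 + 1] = 3*tan(x/2)^5 + 3*tan(x/2)^4/2 + 5*tan(x/2)^3 + 2*tan(x/2)^2 + 2*tan(x/2) + 1/2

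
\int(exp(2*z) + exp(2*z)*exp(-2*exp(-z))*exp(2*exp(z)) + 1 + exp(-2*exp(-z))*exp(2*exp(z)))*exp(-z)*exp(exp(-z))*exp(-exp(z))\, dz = 2*sinh(2*sinh(z)) + C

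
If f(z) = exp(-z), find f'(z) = -exp(-z)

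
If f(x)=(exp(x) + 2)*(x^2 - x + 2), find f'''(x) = x^2*exp(x) + 5*x*exp(x) + 5*exp(x)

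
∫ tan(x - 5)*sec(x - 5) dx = sec(x - 5) + C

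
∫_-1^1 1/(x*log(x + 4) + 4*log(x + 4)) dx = -log(log(3)) + log(log(5))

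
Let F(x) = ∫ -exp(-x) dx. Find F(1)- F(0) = -1 + exp(-1)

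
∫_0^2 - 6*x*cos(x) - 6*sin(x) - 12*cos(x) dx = -24*sin(2)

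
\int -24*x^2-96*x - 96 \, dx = -8*x^3 - 48*x^2 - 96*x + C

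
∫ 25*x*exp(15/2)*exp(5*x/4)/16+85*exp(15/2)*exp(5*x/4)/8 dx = 5*(x + 6)*exp(5*x/4 + 15/2)/4 + C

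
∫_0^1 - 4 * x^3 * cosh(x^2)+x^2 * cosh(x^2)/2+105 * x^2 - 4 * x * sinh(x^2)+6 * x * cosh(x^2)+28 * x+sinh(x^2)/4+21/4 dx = 5*sinh(1)/4 + 217/4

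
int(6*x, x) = 3*x^2 + C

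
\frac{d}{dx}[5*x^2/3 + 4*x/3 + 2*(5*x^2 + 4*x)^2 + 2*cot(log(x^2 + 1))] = (600*x^5 + 720*x^4 + 802*x^3 + 724*x^2 - 12*x*cot(log(x^2 + 1))^2 + 190*x + 4)/(3*x^2 + 3)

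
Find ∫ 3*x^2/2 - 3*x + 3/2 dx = x^3/2 - 3*x^2/2 + 3*x/2 + C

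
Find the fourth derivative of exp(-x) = exp(-x)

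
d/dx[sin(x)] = cos(x)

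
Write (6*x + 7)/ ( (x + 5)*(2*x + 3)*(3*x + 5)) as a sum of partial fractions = 27/(10*(3*x + 5)) - 8/(7*(2*x + 3)) - 23/(70*(x + 5))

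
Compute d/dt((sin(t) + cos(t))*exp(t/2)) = (-sin(t) + 3*cos(t))*exp(t/2)/2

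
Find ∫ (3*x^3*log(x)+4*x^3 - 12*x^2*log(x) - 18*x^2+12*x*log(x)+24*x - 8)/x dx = (x - 2)^3*(log(x) + 1) + C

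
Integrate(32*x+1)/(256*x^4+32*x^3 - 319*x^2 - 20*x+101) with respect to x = -acot(16*x^2 + x - 10) + C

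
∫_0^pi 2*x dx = pi^2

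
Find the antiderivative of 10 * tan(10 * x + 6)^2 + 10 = tan(10*x + 6) + C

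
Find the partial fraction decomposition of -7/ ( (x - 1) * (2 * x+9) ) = 14/(11*(2*x + 9)) - 7/(11*(x - 1))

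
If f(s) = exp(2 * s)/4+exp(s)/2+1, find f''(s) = exp(2*s) + exp(s)/2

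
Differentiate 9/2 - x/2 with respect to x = -1/2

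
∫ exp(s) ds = exp(s) + C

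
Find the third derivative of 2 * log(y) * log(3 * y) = (8*log(y) - 12 + 4*log(3))/y^3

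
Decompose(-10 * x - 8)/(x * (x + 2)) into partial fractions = -6/(x + 2) - 4/x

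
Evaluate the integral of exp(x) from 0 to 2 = -1 + exp(2)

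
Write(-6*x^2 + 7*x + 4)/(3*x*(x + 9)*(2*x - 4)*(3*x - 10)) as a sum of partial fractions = -177/(1480*(3*x - 10)) + 545/(21978*(x + 9)) + 1/(88*(x - 2)) + 1/(270*x)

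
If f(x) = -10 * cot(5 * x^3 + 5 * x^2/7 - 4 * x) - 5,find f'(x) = 10*(15*x^2 + 10*x/7 - 4)/sin(x*(5*x^2 + 5*x/7 - 4))^2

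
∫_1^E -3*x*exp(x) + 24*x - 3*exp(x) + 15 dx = -3*exp(1 + E) - 27 + 18*E + 12*exp(2)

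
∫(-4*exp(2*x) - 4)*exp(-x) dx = -8*sinh(x) + C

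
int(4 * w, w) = 2*w^2 + C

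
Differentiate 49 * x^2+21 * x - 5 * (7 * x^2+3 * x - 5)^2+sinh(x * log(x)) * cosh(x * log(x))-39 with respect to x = -980*x^3 - 630*x^2 + 708*x + 2*log(x)*sinh(x*log(x))^2 + log(x) + 2*sinh(x*log(x))^2 + 172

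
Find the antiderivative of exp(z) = exp(z) + C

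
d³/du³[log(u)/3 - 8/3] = 2/(3*u^3)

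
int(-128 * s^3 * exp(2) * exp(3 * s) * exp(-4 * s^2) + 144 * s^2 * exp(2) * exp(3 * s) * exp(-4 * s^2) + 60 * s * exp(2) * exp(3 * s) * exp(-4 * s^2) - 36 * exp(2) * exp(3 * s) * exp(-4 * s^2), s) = (16*s^2 - 12*s - 8)*exp(-4*s^2 + 3*s + 2) + C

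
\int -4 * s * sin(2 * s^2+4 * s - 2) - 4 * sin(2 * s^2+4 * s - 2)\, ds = cos(2*(s + 1)^2 - 4) + C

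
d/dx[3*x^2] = 6*x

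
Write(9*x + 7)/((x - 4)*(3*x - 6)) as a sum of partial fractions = -25/(6*(x - 2)) + 43/(6*(x - 4))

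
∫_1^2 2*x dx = 3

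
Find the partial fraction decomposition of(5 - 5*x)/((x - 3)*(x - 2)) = 5/(x - 2) - 10/(x - 3)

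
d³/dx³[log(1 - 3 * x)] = 54/(27*x^3 - 27*x^2 + 9*x - 1)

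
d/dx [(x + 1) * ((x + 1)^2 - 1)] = 3*x^2 + 6*x + 2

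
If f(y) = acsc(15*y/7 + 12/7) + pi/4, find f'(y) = -35/(75*y^2*sqrt(1 - 49/(225*y^2 + 360*y + 144)) + 120*y*sqrt(1 - 49/(225*y^2 + 360*y + 144)) + 48*sqrt(1 - 49/(225*y^2 + 360*y + 144)))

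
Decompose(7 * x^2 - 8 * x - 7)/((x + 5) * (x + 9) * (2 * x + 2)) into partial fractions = 79/(8*(x + 9)) - 13/(2*(x + 5)) + 1/(8*(x + 1))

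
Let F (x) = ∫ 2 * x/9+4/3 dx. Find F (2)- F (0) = 28/9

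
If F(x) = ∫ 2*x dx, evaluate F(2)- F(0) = 4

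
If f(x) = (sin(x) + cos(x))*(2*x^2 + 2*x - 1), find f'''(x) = -2*sqrt(2)*x^2*cos(x + pi/4) - 10*x*sin(x) - 14*x*cos(x) - 19*sin(x) + 7*cos(x)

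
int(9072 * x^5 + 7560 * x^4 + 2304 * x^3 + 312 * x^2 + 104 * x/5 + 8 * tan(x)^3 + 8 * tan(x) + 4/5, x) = 1512*x^6 + 1512*x^5 + 576*x^4 + 104*x^3 + 52*x^2/5 + 4*x/5 + 4*tan(x)^2 + C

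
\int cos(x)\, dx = sin(x) + C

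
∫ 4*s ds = 2*s^2 + C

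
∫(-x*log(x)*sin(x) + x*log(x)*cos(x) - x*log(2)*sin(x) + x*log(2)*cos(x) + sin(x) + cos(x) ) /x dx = sqrt(2)*log(2*x)*sin(x + pi/4) + C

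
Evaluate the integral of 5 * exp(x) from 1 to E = -5*E + 5*exp(E)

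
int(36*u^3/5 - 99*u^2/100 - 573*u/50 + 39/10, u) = 9*u^4/5 - 33*u^3/100 - 573*u^2/100 + 39*u/10 + C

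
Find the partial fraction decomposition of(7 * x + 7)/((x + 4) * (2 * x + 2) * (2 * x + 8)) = 7/(4*(x + 4)^2)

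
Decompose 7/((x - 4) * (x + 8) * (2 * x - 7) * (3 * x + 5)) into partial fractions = 189/(10013*(3*x + 5)) - 56/(713*(2*x - 7)) - 7/(5244*(x + 8)) + 7/(204*(x - 4))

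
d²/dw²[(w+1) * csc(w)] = (-w + 2*w/sin(w)^2 - 1 - 2*cos(w)/sin(w) + 2/sin(w)^2)/sin(w)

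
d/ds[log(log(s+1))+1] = 1/(s*log(s + 1) + log(s + 1))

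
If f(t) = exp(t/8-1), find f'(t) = exp(t/8 - 1)/8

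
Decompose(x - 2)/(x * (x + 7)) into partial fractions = 9/(7*(x + 7)) - 2/(7*x)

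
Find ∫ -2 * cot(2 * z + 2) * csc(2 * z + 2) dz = csc(2*z + 2) + C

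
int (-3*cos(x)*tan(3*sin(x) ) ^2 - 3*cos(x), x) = -tan(3*sin(x)) + C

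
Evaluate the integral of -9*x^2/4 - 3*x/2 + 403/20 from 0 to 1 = 373/20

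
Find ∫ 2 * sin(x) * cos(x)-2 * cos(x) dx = (sin(x) - 1)^2 + C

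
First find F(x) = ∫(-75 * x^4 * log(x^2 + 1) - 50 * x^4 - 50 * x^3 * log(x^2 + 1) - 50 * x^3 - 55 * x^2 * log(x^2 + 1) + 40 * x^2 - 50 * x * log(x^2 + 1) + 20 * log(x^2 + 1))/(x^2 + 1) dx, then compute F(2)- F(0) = -260*log(5)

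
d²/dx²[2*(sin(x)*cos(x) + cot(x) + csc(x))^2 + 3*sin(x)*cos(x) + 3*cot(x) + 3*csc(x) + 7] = 12*(-1 + sin(x)^(-2))^2 + 32*sin(x)^4 - 16*sin(x)^2 - 12*sin(x)*cos(x) - 4*cos(x) - 16 - 3/sin(x) - 4*cos(x)/sin(x)^2 + 8/sin(x)^2 + 6*cos(x)/sin(x)^3 + 6/sin(x)^3 + 24*cos(x)/sin(x)^4 + 12/sin(x)^4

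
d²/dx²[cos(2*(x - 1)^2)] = -16*x^2*cos(2*x^2 - 4*x + 2) + 32*x*cos(2*x^2 - 4*x + 2) - 4*sin(2*x^2 - 4*x + 2) - 16*cos(2*x^2 - 4*x + 2)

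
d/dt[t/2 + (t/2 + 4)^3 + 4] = 3*t^2/8 + 6*t + 49/2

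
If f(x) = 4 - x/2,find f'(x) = -1/2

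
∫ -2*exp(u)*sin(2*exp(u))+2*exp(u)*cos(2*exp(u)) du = sqrt(2)*sin(2*exp(u) + pi/4) + C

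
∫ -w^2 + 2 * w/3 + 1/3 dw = -w^3/3 + w^2/3 + w/3 + C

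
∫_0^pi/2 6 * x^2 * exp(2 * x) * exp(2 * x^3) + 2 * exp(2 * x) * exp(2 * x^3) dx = -1 + exp(pi + pi^3/4)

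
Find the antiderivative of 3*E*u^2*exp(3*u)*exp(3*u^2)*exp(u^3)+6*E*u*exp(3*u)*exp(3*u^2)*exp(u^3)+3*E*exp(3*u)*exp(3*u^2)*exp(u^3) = exp((u + 1)^3) + C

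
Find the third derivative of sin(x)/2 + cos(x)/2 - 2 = sin(x)/2 - cos(x)/2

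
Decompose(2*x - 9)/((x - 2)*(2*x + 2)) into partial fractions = 11/(6*(x + 1)) - 5/(6*(x - 2))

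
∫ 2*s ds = s^2 + C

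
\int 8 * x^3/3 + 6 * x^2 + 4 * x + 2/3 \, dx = 2*x^4/3 + 2*x^3 + 2*x^2 + 2*x/3 + C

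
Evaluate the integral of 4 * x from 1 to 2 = 6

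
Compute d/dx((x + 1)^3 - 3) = 3*x^2 + 6*x + 3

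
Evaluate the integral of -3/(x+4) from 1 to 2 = -3*log(6) + 3*log(5)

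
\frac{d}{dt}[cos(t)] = -sin(t)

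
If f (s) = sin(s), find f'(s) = cos(s)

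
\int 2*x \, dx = x^2 + C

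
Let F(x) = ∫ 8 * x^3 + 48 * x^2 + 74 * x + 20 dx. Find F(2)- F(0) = 348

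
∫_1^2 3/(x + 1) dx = -log(24) + log(81)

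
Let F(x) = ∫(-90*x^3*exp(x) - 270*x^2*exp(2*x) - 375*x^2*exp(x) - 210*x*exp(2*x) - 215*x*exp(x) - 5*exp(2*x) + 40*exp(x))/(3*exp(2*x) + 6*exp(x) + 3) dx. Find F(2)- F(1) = -1105*exp(2)/(3*(1 + exp(2))) + 155*E/(3*(1 + E))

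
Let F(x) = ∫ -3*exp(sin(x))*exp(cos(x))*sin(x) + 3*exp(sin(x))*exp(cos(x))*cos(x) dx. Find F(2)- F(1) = -3*exp(cos(1) + sin(1)) + 3*exp(cos(2) + sin(2))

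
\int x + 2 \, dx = x^2/2 + 2*x + C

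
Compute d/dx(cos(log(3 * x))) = -sin(log(x) + log(3))/x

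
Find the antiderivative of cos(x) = sin(x) + C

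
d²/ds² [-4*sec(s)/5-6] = 4*(1 - 2/cos(s)^2)/(5*cos(s))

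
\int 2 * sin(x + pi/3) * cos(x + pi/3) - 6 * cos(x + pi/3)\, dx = (sin(x + pi/3) - 3)^2 + C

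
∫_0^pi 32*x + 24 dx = -9 + (-4*pi - 3)^2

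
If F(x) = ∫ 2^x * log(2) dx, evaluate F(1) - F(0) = 1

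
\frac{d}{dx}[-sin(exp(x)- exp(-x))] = -(exp(2*x) + 1)*exp(-x)*cos(exp(x) - exp(-x))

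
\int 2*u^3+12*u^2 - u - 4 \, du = u^4/2 + 4*u^3 - u^2/2 - 4*u + C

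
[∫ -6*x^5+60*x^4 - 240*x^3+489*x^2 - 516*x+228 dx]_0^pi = -(-2 + pi)^6 + 3*(-2 + pi)^3 + 88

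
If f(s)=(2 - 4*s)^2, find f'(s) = 32*s - 16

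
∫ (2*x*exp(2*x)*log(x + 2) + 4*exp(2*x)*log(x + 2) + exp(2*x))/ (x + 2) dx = exp(2*x)*log(x + 2) + C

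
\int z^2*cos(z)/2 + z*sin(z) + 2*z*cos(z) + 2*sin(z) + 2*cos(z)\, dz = (z + 2)^2*sin(z)/2 + C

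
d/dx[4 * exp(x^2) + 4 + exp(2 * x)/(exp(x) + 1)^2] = (8*x*exp(x^2) + 24*x*exp(x^2 + x) + 24*x*exp(x^2 + 2*x) + 8*x*exp(x^2 + 3*x) + 2*exp(2*x))/(exp(3*x) + 3*exp(2*x) + 3*exp(x) + 1)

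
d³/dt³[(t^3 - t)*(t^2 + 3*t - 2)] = 60*t^2 + 72*t - 18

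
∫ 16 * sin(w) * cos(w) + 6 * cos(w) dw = 2*(4*sin(w) + 3)*sin(w) + C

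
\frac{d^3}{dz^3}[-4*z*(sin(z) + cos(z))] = 4*sqrt(2)*(z*cos(z + pi/4) + 3*sin(z + pi/4))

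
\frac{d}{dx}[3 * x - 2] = 3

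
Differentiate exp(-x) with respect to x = -exp(-x)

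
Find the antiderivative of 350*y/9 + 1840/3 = 175*y^2/9 + 1840*y/3 + C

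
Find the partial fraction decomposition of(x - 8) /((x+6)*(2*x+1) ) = -17/(11*(2*x + 1)) + 14/(11*(x + 6))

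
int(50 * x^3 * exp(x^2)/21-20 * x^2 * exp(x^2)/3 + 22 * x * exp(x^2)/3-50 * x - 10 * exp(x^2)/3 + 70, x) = (exp(x^2) - 21)*(-30*x + (5*x - 4)^2 + 36)/21 + C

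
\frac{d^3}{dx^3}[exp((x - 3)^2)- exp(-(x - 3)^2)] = (8*x^3*exp(2*x^2 - 12*x + 18) + 8*x^3 - 72*x^2*exp(2*x^2 - 12*x + 18) - 72*x^2 + 228*x*exp(2*x^2 - 12*x + 18) + 204*x - 252*exp(2*x^2 - 12*x + 18) - 180)*exp(-x^2 + 6*x - 9)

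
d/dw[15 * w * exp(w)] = 15*w*exp(w) + 15*exp(w)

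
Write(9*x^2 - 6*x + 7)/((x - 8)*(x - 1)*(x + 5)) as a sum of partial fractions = 131/(39*(x + 5)) - 5/(21*(x - 1)) + 535/(91*(x - 8))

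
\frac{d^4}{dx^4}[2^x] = 2^x*log(2)^4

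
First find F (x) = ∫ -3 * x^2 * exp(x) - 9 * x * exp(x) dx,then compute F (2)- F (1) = -15*exp(2) + 3*E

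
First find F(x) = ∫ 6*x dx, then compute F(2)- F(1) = 9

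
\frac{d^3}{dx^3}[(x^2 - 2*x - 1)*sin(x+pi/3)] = -x^2*cos(x + pi/3) - 6*x*sin(x + pi/3) + 2*x*cos(x + pi/3) + 6*sin(x + pi/3) + 7*cos(x + pi/3)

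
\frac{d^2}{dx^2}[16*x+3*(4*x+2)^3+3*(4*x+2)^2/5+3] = 1152*x + 2976/5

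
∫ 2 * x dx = x^2 + C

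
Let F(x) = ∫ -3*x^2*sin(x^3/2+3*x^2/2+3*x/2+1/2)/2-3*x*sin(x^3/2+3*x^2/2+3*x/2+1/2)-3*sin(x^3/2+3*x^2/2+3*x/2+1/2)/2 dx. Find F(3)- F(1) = -cos(4) + cos(32)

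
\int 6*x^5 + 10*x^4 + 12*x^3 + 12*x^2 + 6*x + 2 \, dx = x^6 + 2*x^5 + 3*x^4 + 4*x^3 + 3*x^2 + 2*x + C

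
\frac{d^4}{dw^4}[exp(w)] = exp(w)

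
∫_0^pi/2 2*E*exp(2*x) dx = -E + exp(1 + pi)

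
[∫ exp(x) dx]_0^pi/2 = -1 + exp(pi/2)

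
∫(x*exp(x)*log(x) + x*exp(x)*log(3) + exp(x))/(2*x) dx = exp(x)*log(3*x)/2 + C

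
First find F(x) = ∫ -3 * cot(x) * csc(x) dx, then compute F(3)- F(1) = -3*csc(1) + 3*csc(3)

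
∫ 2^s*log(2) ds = 2^s + C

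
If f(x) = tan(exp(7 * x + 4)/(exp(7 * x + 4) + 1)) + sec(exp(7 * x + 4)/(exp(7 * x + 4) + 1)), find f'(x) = 7*(sin(exp(4)*exp(7*x)/(exp(4)*exp(7*x) + 1)) + 1)*exp(4)*exp(7*x)/((exp(8)*exp(14*x) + 2*exp(4)*exp(7*x) + 1)*cos(exp(4)*exp(7*x)/(exp(4)*exp(7*x) + 1))^2)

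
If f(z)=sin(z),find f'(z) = cos(z)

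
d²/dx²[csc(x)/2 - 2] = cot(x)^2*csc(x) + csc(x)/2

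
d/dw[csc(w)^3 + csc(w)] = -(1 + 3/sin(w)^2)*cos(w)/sin(w)^2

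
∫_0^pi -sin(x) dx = -2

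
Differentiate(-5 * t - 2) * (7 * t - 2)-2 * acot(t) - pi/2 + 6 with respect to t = (-70*t^3 - 4*t^2 - 70*t - 2)/(t^2 + 1)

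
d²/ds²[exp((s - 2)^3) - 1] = 9*s^4*exp(s^3 - 6*s^2 + 12*s - 8) - 72*s^3*exp(s^3 - 6*s^2 + 12*s - 8) + 216*s^2*exp(s^3 - 6*s^2 + 12*s - 8) - 282*s*exp(s^3 - 6*s^2 + 12*s - 8) + 132*exp(s^3 - 6*s^2 + 12*s - 8)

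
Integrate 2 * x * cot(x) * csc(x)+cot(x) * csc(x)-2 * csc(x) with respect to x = (-2*x - 1)*csc(x) + C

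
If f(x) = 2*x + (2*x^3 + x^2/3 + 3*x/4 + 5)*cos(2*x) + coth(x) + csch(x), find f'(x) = -4*x^3*sin(2*x) - 2*x^2*sin(2*x)/3 + 6*x^2*cos(2*x) - 3*x*sin(2*x)/2 + 2*x*cos(2*x)/3 - 10*sin(2*x) + 3*cos(2*x)/4 + 2 - cosh(x)/sinh(x)^2 - 1/sinh(x)^2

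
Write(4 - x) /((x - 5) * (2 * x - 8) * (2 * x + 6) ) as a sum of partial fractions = 1/(32*(x + 3)) - 1/(32*(x - 5))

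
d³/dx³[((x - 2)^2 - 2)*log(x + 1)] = (2*x^2 + 10*x + 22)/(x^3 + 3*x^2 + 3*x + 1)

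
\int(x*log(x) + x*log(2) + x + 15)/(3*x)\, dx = (x + 15)*log(2*x)/3 + C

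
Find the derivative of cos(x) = -sin(x)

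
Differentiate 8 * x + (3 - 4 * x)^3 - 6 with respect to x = -192*x^2 + 288*x - 100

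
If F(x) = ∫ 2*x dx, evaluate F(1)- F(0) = 1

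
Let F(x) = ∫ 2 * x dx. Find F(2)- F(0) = 4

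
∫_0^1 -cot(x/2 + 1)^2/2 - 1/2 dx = -cot(1) + cot(3/2)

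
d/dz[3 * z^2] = 6*z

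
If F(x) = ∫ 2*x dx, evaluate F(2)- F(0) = 4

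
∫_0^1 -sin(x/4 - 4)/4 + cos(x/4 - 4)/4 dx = cos(15/4) + sin(4) - sin(15/4) - cos(4)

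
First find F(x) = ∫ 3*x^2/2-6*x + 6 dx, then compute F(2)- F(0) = 4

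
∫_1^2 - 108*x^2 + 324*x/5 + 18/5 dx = -756/5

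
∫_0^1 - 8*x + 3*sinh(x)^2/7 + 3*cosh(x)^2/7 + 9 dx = 3*sinh(2)/14 + 5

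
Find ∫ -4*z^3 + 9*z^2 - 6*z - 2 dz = -z^4 + 3*z^3 - 3*z^2 - 2*z + C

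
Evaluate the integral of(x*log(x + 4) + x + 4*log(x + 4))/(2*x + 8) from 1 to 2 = -log(5)/2 + log(6)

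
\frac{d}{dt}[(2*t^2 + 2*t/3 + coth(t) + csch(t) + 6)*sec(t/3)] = (6*t^2*sin(t/3)/cos(t/3) + 2*t*sin(t/3)/cos(t/3) + 36*t + 18*sin(t/3)/cos(t/3) + 3*sin(t/3)/(cos(t/3)*tanh(t)) + 3*sin(t/3)/(cos(t/3)*sinh(t)) + 6 - 9*cosh(t)/sinh(t)^2 - 9/sinh(t)^2)/(9*cos(t/3))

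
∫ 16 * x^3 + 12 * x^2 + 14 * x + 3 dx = 4*x^4 + 4*x^3 + 7*x^2 + 3*x + C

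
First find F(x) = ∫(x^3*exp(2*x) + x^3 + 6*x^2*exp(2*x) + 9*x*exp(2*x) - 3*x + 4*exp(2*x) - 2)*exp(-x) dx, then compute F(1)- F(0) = -8*exp(-1) + 8*E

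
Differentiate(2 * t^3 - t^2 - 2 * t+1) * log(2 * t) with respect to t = (6*t^3*log(t) + 2*t^3 + 6*t^3*log(2) - 2*t^2*log(t) - 2*t^2*log(2) - t^2 - 2*t*log(t) - 2*t - 2*t*log(2) + 1)/t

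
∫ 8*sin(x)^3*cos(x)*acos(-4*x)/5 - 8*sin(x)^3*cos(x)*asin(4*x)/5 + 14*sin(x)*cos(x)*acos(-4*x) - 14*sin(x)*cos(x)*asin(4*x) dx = (acos(-4*x) - asin(4*x))*(2*sin(x)^4 + 35*sin(x)^2 + 10)/5 + C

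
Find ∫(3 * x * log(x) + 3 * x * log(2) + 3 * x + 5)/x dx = (3*x + 5)*log(2*x) + C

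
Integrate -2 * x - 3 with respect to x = -x^2 - 3*x + C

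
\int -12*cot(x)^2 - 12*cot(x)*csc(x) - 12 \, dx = 12*cot(x) + 12*csc(x) + C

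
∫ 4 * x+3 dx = 2*x^2 + 3*x + C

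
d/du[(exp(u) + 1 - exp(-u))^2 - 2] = (2*exp(4*u) + 2*exp(3*u) + 2*exp(u) - 2)*exp(-2*u)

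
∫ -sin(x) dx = cos(x) + C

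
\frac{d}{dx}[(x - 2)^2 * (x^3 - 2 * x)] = 5*x^4 - 16*x^3 + 6*x^2 + 16*x - 8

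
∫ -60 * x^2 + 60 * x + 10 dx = -20*x^3 + 30*x^2 + 10*x + C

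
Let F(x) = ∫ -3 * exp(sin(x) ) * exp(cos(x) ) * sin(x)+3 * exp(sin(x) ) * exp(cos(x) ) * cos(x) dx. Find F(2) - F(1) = -3*exp(cos(1) + sin(1)) + 3*exp(cos(2) + sin(2))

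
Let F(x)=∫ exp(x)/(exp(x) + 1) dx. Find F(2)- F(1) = -log(1 + E) + log(1 + exp(2))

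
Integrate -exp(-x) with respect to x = exp(-x) + C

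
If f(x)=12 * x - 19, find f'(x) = 12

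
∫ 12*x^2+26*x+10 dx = 4*x^3 + 13*x^2 + 10*x + C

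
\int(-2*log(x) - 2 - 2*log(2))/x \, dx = (-log(2*x) - 2)*log(2*x) + C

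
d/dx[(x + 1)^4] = 4*x^3 + 12*x^2 + 12*x + 4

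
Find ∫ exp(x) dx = exp(x) + C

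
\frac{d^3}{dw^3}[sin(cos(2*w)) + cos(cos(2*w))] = 32*(-2*sqrt(2)*sin(w)^4*sin(2*sin(w)^2 - 1 + pi/4) - sin(w)^2*sin(2*sin(w)^2 - 1) + 5*sin(w)^2*cos(2*sin(w)^2 - 1) + 2*sin(2*sin(w)^2 - 1) - cos(2*sin(w)^2 - 1))*sin(w)*cos(w)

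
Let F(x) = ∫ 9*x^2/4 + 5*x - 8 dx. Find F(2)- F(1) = 19/4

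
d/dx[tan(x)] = cos(x)^(-2)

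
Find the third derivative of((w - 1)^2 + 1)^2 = 24*w - 24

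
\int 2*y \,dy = y^2 + C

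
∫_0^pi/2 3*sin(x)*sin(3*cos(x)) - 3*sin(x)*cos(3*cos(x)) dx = -sin(3) - cos(3) + 1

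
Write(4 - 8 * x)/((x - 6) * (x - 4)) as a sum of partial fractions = 14/(x - 4) - 22/(x - 6)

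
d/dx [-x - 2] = -1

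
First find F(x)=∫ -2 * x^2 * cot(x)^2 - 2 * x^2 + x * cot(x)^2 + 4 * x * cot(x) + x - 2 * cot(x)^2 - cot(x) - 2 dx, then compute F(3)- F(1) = 17*cot(3) - 3*cot(1)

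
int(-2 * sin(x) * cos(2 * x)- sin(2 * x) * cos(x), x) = -sin(x)*sin(2*x) + C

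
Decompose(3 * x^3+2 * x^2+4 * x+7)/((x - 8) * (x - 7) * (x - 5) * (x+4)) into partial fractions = 169/(1188*(x + 4)) + 226/(27*(x - 5)) - 581/(11*(x - 7)) + 1703/(36*(x - 8))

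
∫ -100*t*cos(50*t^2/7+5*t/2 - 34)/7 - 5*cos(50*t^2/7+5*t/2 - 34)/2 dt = -sin(50*t^2/7 + 5*t/2 - 34) + C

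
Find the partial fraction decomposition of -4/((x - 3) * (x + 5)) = 1/(2*(x + 5)) - 1/(2*(x - 3))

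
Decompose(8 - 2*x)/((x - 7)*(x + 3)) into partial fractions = -7/(5*(x + 3)) - 3/(5*(x - 7))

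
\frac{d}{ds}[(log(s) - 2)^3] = (3*log(s)^2 - 12*log(s) + 12)/s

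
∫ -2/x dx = -2*log(x) + C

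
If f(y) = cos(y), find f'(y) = -sin(y)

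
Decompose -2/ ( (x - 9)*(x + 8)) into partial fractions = 2/(17*(x + 8)) - 2/(17*(x - 9))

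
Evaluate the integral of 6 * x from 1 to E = -3 + 3*exp(2)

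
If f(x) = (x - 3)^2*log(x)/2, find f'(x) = (2*x^2*log(x) + x^2 - 6*x*log(x) - 6*x + 9)/(2*x)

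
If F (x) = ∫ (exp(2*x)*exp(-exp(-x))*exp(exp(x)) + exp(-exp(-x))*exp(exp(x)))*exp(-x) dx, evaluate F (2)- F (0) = -1 + exp(-exp(-2) + exp(2))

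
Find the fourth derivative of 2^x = 2^x*log(2)^4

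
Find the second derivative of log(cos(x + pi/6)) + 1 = -1/cos(x + pi/6)^2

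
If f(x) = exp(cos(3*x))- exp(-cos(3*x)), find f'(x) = -3*(exp(cos(3*x)) + exp(-cos(3*x)))*sin(3*x)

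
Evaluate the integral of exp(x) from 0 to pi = -1 + exp(pi)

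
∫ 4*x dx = 2*x^2 + C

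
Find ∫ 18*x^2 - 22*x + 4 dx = 6*x^3 - 11*x^2 + 4*x + C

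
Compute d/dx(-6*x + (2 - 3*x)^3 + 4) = -81*x^2 + 108*x - 42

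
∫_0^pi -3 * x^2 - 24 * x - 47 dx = -(pi + 4)^3 + pi + 64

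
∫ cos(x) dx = sin(x) + C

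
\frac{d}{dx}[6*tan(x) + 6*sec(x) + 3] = 6*(sin(x) + 1)/cos(x)^2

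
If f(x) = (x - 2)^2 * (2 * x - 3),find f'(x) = 6*x^2 - 22*x + 20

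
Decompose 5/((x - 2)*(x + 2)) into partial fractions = -5/(4*(x + 2)) + 5/(4*(x - 2))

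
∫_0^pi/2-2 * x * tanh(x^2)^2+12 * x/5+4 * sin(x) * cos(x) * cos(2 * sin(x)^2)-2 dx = -pi + pi^2/20 + sin(2) + tanh(pi^2/4)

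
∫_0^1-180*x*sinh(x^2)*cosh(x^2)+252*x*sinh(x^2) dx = -126 - 45*sinh(1)^2 + 126*cosh(1)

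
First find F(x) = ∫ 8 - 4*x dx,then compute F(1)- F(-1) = 16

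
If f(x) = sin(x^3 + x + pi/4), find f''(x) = -9*x^4*sin(x^3 + x + pi/4) - 6*x^2*sin(x^3 + x + pi/4) + 6*x*cos(x^3 + x + pi/4) - sin(x^3 + x + pi/4)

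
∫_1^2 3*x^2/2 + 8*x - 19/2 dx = 6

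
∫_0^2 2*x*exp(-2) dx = 4*exp(-2)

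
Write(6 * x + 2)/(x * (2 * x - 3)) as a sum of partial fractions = 22/(3*(2*x - 3)) - 2/(3*x)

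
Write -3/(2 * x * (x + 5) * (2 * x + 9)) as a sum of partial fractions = 2/(3*(2*x + 9)) - 3/(10*(x + 5)) - 1/(30*x)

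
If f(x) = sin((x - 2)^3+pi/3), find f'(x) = 3*x^2*cos(x^3 - 6*x^2 + 12*x - 8 + pi/3) - 12*x*cos(x^3 - 6*x^2 + 12*x - 8 + pi/3) + 12*cos(x^3 - 6*x^2 + 12*x - 8 + pi/3)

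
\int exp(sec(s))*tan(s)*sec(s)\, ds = exp(sec(s)) + C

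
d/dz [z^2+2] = 2*z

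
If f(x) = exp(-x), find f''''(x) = exp(-x)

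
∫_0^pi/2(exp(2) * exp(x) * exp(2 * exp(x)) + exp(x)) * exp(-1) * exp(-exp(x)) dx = -exp(2) - exp(-exp(pi/2) - 1) + exp(-2) + exp(1 + exp(pi/2))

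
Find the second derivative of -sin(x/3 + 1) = sin(x/3 + 1)/9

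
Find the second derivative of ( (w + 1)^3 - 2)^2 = 30*w^4 + 120*w^3 + 180*w^2 + 96*w + 6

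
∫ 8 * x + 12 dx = 4*x^2 + 12*x + C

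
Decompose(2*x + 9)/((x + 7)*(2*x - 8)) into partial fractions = 5/(22*(x + 7)) + 17/(22*(x - 4))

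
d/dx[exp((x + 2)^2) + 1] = 2*x*exp(x^2 + 4*x + 4) + 4*exp(x^2 + 4*x + 4)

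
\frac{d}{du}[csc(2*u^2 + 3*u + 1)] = -2*(4*u + 3)*cos(2*u^2 + 3*u + 1)/(1 - cos(4*u^2 + 6*u + 2))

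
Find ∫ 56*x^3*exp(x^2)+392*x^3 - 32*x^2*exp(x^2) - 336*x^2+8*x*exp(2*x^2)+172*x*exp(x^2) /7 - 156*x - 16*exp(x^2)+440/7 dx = 2*x^2 - 8*x/7 + 2*(7*x^2 - 4*x + exp(x^2) - 4)^2 + 2*exp(x^2)/7 + C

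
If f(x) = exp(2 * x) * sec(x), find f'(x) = (sin(x)/cos(x) + 2)*exp(2*x)/cos(x)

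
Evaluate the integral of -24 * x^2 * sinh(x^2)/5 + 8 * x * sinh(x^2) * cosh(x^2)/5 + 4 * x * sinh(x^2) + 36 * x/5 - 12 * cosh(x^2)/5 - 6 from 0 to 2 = -2*cosh(4) - 2/5 + 2*(1 - cosh(4))^2/5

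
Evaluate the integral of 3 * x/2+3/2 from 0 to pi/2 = -3/4 + 3*(1 + pi/2)^2/4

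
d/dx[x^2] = 2*x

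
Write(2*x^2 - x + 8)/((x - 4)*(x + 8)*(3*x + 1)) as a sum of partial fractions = -77/(299*(3*x + 1)) + 12/(23*(x + 8)) + 3/(13*(x - 4))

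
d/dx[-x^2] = -2*x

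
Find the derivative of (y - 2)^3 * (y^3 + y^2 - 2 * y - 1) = 6*y^5 - 25*y^4 + 16*y^3 + 45*y^2 - 52*y + 4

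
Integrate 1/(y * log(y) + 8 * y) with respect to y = log(log(y)/2 + 4) + C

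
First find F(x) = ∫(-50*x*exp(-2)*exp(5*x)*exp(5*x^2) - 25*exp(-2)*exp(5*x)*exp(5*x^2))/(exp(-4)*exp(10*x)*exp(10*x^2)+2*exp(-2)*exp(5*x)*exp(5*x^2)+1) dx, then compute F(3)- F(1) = -5*exp(58)/(1 + exp(58)) + 5*exp(8)/(1 + exp(8))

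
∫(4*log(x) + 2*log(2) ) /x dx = 2*log(x)*log(2*x) + C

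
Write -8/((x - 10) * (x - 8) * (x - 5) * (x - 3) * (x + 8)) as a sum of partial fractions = -1/(5148*(x + 8)) + 4/(385*(x - 3)) - 4/(195*(x - 5)) + 1/(60*(x - 8)) - 2/(315*(x - 10))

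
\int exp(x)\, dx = exp(x) + C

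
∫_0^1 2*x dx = 1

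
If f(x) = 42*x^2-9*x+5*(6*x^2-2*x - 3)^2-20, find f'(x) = 720*x^3 - 360*x^2 - 236*x + 51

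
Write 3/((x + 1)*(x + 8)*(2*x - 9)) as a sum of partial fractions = 12/(275*(2*x - 9)) + 3/(175*(x + 8)) - 3/(77*(x + 1))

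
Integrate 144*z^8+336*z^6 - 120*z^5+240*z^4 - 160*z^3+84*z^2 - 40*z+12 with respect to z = 16*z^9 + 48*z^7 - 20*z^6 + 48*z^5 - 40*z^4 + 28*z^3 - 20*z^2 + 12*z + C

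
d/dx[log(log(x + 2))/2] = 1/(2*x*log(x + 2) + 4*log(x + 2))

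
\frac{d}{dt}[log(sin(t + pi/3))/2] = 1/(2*tan(t + pi/3))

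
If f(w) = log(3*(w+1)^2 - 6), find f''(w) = (-2*w^2 - 4*w - 6)/(w^4 + 4*w^3 + 2*w^2 - 4*w + 1)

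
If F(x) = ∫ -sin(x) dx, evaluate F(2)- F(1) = -cos(1) + cos(2)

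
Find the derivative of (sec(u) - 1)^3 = 3*(cos(u) - 1)^2*sin(u)/cos(u)^4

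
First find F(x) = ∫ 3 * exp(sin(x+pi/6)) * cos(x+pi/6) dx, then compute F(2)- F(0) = -3*exp(1/2) + 3*exp(sin(pi/6 + 2))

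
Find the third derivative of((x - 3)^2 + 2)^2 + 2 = 24*x - 72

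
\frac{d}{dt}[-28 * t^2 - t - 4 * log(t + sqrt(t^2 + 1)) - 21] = (-56*t^3 - 56*t^2*sqrt(t^2 + 1) - t^2 - t*sqrt(t^2 + 1) - 60*t - 4*sqrt(t^2 + 1) - 1)/(t^2 + t*sqrt(t^2 + 1) + 1)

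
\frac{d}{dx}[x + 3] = 1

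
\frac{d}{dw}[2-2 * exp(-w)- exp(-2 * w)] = (2*exp(w) + 2)*exp(-2*w)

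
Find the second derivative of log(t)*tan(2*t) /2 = (8*t^2*log(t)*sin(2*t)/cos(2*t)^3 + 4*t/cos(2*t)^2 - tan(2*t))/(2*t^2)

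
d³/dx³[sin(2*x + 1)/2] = -4*cos(2*x + 1)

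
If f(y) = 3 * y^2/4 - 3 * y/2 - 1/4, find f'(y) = 3*y/2 - 3/2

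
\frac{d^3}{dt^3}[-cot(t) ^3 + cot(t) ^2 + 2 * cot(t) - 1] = 60*cot(t)^6 - 24*cot(t)^5 + 102*cot(t)^4 - 40*cot(t)^3 + 44*cot(t)^2 - 16*cot(t) + 2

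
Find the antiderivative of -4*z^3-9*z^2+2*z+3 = -z^4 - 3*z^3 + z^2 + 3*z + C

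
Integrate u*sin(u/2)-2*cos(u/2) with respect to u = -2*u*cos(u/2) + C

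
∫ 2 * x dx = x^2 + C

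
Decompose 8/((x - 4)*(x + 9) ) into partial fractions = -8/(13*(x + 9)) + 8/(13*(x - 4))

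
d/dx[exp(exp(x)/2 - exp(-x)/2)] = (exp(exp(x)/2 - exp(-x)/2) + exp(2*x + exp(x)/2 - exp(-x)/2))*exp(-x)/2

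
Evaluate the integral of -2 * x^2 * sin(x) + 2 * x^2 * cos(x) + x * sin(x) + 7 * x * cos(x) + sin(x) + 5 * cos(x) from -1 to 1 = 6*cos(1) + 8*sin(1)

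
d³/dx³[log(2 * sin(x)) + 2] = 2*cos(x)/sin(x)^3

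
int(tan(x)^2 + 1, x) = tan(x) + C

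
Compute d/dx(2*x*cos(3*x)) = -6*x*sin(3*x) + 2*cos(3*x)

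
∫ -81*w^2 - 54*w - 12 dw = -27*w^3 - 27*w^2 - 12*w + C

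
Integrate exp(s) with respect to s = exp(s) + C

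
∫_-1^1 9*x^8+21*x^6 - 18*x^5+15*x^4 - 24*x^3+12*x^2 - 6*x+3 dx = 28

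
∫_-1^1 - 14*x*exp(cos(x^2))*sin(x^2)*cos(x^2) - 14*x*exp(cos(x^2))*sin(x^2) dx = 0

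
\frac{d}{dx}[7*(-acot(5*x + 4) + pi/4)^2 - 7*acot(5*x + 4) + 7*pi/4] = (-140*acot(5*x + 4) + 70 + 35*pi)/(50*x^2 + 80*x + 34)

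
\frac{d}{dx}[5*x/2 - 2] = 5/2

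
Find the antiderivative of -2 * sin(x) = 2*cos(x) + C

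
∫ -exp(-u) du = exp(-u) + C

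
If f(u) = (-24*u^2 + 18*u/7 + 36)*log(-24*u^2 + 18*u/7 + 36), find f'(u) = -48*u*log(-4*u^2 + 3*u/7 + 6) - 48*u*log(6) - 48*u + 18*log(-4*u^2 + 3*u/7 + 6)/7 + 18/7 + 18*log(6)/7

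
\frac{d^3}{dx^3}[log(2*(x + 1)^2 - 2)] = (4*x^3 + 12*x^2 + 24*x + 16)/(x^6 + 6*x^5 + 12*x^4 + 8*x^3)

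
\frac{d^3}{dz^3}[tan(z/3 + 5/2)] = 2*tan(z/3 + 5/2)^4/9 + 8*tan(z/3 + 5/2)^2/27 + 2/27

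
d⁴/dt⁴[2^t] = 2^t*log(2)^4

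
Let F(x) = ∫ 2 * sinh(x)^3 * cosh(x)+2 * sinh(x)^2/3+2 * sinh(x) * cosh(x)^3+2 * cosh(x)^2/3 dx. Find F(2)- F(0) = sinh(4)/3 + sinh(2)^2*cosh(2)^2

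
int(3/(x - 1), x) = 3*log(x - 1) + C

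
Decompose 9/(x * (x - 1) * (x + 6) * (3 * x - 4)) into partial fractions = 243/(88*(3*x - 4)) - 3/(308*(x + 6)) - 9/(7*(x - 1)) + 3/(8*x)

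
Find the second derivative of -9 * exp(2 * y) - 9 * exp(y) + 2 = -36*exp(2*y) - 9*exp(y)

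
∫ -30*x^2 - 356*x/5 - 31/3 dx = -10*x^3 - 178*x^2/5 - 31*x/3 + C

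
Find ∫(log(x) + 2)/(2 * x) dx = (log(x) + 2)^2/4 + C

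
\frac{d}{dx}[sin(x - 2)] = cos(x - 2)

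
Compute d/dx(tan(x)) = cos(x)^(-2)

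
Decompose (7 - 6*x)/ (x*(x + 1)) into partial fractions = -13/(x + 1) + 7/x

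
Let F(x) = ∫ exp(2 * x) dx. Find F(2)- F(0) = -1/2 + exp(4)/2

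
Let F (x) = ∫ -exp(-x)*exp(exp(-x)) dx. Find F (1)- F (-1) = -exp(E) + exp(exp(-1))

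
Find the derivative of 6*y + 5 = 6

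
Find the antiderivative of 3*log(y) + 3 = 3*y*log(y) + C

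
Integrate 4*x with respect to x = 2*x^2 + C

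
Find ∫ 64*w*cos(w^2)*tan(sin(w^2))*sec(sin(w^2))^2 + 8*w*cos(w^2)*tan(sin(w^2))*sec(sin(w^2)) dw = 4*(4*sec(sin(w^2)) + 1)*sec(sin(w^2)) + C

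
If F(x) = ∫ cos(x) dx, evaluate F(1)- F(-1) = 2*sin(1)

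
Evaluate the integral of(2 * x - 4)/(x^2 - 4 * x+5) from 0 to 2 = -log(10) + log(2)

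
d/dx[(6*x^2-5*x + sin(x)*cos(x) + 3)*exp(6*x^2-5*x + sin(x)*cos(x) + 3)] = 2*(36*x^3 - 6*x^2*sin(x)^2 - 42*x^2 + 5*x*sin(x)^2 + 6*x*sin(x)*cos(x) + 34*x - sin(x)^3*cos(x) - 4*sin(x)^2 - 2*sin(x)*cos(x) - 8)*exp(3)*exp(-5*x)*exp(6*x^2)*exp(sin(x)*cos(x))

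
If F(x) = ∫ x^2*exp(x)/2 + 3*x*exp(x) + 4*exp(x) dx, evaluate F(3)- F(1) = -9*E/2 + 25*exp(3)/2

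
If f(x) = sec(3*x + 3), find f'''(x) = 162*tan(3*x + 3)^3*sec(3*x + 3) + 135*tan(3*x + 3)*sec(3*x + 3)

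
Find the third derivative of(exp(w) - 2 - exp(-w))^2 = (8*exp(4*w) - 4*exp(3*w) - 4*exp(w) - 8)*exp(-2*w)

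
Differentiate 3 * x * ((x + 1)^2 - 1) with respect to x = 9*x^2 + 12*x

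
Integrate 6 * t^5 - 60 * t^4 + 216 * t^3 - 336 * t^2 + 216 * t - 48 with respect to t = t^6 - 12*t^5 + 54*t^4 - 112*t^3 + 108*t^2 - 48*t + C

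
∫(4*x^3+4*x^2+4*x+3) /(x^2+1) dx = 2*x^2 + 4*x + acot(x) + C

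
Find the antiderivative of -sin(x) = cos(x) + C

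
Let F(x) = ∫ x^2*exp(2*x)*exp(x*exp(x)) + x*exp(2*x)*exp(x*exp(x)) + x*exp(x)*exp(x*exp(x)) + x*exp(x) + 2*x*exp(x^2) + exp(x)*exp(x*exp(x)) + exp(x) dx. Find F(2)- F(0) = -1 + 2*exp(2) + exp(4) + 2*exp(2 + 2*exp(2))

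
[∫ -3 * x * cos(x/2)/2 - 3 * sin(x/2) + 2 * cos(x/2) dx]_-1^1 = 8*sin(1/2)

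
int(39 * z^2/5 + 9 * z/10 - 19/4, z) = 13*z^3/5 + 9*z^2/20 - 19*z/4 + C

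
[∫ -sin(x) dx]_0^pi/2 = -1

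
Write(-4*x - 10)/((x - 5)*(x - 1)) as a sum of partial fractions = 7/(2*(x - 1)) - 15/(2*(x - 5))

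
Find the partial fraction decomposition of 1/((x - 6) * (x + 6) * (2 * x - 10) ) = 1/(264*(x + 6)) - 1/(22*(x - 5)) + 1/(24*(x - 6))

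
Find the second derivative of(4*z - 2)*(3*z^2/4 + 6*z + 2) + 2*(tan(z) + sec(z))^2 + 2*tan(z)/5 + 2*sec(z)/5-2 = 18*z + 12*tan(z)^4 + 24*tan(z)^3*sec(z) + 4*tan(z)^3/5 + 12*tan(z)^2*sec(z)^2 + 4*tan(z)^2*sec(z)/5 + 16*tan(z)^2 + 20*tan(z)*sec(z) + 4*tan(z)/5 + 4*sec(z)^2 + 2*sec(z)/5 + 49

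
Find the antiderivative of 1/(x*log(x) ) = log(log(x)/2) + C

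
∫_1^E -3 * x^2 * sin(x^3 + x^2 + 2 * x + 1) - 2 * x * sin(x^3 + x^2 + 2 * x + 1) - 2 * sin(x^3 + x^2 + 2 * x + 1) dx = cos(1 + 2*E + exp(2) + exp(3)) - cos(5)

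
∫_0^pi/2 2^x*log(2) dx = -1 + 2^(pi/2)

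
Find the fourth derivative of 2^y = 2^y*log(2)^4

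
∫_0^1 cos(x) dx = sin(1)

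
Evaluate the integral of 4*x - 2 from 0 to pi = -2 + 2*pi + 2*(-1 + pi)^2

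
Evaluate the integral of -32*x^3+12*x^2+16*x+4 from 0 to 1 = 8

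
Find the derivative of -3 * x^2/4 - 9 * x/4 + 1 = -3*x/2 - 9/4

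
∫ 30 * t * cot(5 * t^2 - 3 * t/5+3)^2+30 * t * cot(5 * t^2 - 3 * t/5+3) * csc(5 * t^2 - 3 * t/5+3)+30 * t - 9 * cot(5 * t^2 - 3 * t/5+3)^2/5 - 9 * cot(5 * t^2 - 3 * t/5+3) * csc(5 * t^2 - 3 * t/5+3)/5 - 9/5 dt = -3*cot(5*t^2 - 3*t/5 + 3) - 3*csc(5*t^2 - 3*t/5 + 3) + C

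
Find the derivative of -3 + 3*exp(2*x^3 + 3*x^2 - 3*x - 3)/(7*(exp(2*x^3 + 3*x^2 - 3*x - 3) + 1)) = (18*x^2*exp(2*x^3 + 3*x^2 - 3*x - 3) + 18*x*exp(2*x^3 + 3*x^2 - 3*x - 3) - 9*exp(2*x^3 + 3*x^2 - 3*x - 3))/(7 + 14*exp(-3)*exp(-3*x)*exp(3*x^2)*exp(2*x^3) + 7*exp(-6)*exp(-6*x)*exp(6*x^2)*exp(4*x^3))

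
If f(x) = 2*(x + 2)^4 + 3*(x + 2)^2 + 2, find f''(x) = 24*x^2 + 96*x + 102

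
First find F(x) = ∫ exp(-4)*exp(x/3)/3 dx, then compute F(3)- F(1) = -exp(-11/3) + exp(-3)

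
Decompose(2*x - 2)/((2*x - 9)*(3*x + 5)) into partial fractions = 16/(37*(3*x + 5)) + 14/(37*(2*x - 9))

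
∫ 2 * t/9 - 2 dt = t^2/9 - 2*t + C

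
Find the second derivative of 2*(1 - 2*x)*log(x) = (-4*x - 2)/x^2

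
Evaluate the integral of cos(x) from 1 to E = -sin(1) + sin(E)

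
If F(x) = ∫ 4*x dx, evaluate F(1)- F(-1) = 0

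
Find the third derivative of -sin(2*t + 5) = 8*cos(2*t + 5)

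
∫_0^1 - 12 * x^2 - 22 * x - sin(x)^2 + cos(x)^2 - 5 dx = -20 + sin(2)/2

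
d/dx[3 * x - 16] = 3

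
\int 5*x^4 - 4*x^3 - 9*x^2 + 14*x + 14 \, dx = x^5 - x^4 - 3*x^3 + 7*x^2 + 14*x + C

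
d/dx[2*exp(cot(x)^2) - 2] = -4*exp(-1 + sin(x)^(-2))*cos(x)/sin(x)^3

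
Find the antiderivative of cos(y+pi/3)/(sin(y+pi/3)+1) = log(sin(y + pi/3) + 1) + C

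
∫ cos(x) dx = sin(x) + C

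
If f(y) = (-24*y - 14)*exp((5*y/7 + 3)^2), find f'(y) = -1200*y^2*exp(25*y^2/49 + 30*y/7 + 9)/49 - 820*y*exp(25*y^2/49 + 30*y/7 + 9)/7 - 84*exp(25*y^2/49 + 30*y/7 + 9)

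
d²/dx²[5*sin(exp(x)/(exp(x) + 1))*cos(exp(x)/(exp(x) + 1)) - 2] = 5*(-exp(2*x)*cos(2*exp(x)/(exp(x) + 1)) - 2*exp(x)*sin(2*exp(x)/(exp(x) + 1)) + cos(2*exp(x)/(exp(x) + 1)))*exp(x)/(exp(4*x) + 4*exp(3*x) + 6*exp(2*x) + 4*exp(x) + 1)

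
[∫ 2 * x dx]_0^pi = pi^2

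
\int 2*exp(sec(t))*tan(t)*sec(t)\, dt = 2*exp(sec(t)) + C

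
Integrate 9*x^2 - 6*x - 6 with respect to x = 3*x^3 - 3*x^2 - 6*x + C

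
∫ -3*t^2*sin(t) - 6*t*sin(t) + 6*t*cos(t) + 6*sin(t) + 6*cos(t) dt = (3*t^2 + 6*t - 6)*cos(t) + C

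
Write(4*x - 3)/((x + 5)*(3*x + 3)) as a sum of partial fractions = 23/(12*(x + 5)) - 7/(12*(x + 1))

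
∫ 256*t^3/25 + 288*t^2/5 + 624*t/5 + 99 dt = 64*t^4/25 + 96*t^3/5 + 312*t^2/5 + 99*t + C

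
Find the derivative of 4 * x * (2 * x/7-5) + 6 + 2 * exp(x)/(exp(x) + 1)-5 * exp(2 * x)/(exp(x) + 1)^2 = (16*x*exp(3*x) + 48*x*exp(2*x) + 48*x*exp(x) + 16*x - 140*exp(3*x) - 476*exp(2*x) - 406*exp(x) - 140)/(7*exp(3*x) + 21*exp(2*x) + 21*exp(x) + 7)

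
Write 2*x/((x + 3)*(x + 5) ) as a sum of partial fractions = 5/(x + 5) - 3/(x + 3)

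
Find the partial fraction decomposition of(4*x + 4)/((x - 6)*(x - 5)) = -24/(x - 5) + 28/(x - 6)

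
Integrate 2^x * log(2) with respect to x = 2^x + C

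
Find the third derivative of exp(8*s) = 512*exp(8*s)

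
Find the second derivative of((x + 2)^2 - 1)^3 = 30*x^4 + 240*x^3 + 684*x^2 + 816*x + 342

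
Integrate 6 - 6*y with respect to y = -3*y^2 + 6*y + C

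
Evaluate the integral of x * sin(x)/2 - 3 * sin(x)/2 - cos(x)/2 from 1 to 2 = -cos(1) + cos(2)/2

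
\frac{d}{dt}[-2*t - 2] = -2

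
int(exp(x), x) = exp(x) + C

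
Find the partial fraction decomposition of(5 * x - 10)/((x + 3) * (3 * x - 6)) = 5/(3*(x + 3))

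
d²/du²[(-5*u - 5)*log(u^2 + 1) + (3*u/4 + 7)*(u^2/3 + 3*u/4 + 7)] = (36*u^5 + 139*u^4 - 168*u^3 + 518*u^2 - 684*u - 101)/(24*u^4 + 48*u^2 + 24)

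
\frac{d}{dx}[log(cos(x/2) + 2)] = -sin(x/2)/(2*cos(x/2) + 4)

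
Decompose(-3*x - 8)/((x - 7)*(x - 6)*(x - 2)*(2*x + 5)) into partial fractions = 4/(2907*(2*x + 5)) - 7/(90*(x - 2)) + 13/(34*(x - 6)) - 29/(95*(x - 7))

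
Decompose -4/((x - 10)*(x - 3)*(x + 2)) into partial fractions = -1/(15*(x + 2)) + 4/(35*(x - 3)) - 1/(21*(x - 10))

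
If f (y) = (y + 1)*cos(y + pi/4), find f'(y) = -y*sin(y + pi/4) - sqrt(2)*sin(y)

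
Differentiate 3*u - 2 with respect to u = 3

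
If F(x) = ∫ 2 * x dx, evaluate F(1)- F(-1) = 0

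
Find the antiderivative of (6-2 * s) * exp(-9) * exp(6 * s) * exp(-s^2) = exp(-(s - 3)^2) + C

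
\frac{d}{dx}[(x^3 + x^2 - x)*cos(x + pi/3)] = -x^3*sin(x + pi/3) - x^2*sin(x + pi/3) + 3*x^2*cos(x + pi/3) + x*sin(x + pi/3) + 2*x*cos(x + pi/3) - cos(x + pi/3)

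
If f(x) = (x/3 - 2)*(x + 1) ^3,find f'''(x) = 8*x - 6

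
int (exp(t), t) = exp(t) + C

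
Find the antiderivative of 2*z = z^2 + C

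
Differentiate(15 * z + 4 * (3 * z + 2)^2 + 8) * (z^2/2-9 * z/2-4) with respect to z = 72*z^3 - 783*z^2/2 - 831*z - 360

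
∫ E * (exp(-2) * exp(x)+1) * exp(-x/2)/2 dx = 2*sinh(x/2 - 1) + C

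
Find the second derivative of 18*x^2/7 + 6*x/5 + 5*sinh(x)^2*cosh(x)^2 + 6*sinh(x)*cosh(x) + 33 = 20*(cosh(2*x) - 1)^2 + 12*sinh(2*x) + 40*cosh(2*x) - 174/7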